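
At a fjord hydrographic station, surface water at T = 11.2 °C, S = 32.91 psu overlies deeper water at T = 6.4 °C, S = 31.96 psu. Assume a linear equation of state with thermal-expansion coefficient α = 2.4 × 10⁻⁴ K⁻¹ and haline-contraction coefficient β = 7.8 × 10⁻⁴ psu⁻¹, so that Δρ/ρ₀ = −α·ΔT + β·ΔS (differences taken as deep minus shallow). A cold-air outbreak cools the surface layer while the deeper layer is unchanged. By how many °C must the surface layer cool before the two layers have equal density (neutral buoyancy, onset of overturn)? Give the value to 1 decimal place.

1.7 °C

Neutral buoyancy requires Δρ = 0, i.e. −α(T_deep − T_surf′) + β(S_deep − S_surf) = 0.
T_surf′ = T_deep − (β/α)·ΔS = 6.4 − (7.8 × 10⁻⁴/2.4 × 10⁻⁴)·(-0.95) = 9.488 °C.
Cooling required: 11.2 − (9.488) = 1.712 °C.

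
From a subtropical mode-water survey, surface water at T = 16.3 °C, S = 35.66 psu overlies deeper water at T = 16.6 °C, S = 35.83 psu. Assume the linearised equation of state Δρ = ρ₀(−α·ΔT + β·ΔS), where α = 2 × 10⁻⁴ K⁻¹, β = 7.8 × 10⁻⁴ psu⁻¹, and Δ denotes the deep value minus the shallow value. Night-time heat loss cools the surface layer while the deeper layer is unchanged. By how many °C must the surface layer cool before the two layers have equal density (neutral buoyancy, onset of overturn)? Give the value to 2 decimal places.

0.36 °C

Neutral buoyancy requires Δρ = 0, i.e. −α(T_deep − T_surf′) + β(S_deep − S_surf) = 0.
T_surf′ = T_deep − (β/α)·ΔS = 16.6 − (7.8 × 10⁻⁴/2 × 10⁻⁴)·(+0.17) = 15.9370 °C.
Cooling required: 16.3 − (15.9370) = 0.3630 °C.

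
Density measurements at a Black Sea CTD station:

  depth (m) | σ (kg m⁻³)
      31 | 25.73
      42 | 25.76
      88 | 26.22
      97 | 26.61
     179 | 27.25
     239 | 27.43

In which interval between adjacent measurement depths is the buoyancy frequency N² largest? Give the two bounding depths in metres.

Compute the density gradient over each adjacent pair:
  31–42 m: Δρ/Δz = 0.03/11 = 2.7 × 10⁻³ kg m⁻⁴
  42–88 m: Δρ/Δz = 0.46/46 = 0.010 kg m⁻⁴
  88–97 m: Δρ/Δz = 0.39/9 = 0.043 kg m⁻⁴
  97–179 m: Δρ/Δz = 0.64/82 = 7.8 × 10⁻³ kg m⁻⁴
  179–239 m: Δρ/Δz = 0.18/60 = 3.0 × 10⁻³ kg m⁻⁴
The largest gradient is in the 88–97 m interval — the pycnocline.

88–97 m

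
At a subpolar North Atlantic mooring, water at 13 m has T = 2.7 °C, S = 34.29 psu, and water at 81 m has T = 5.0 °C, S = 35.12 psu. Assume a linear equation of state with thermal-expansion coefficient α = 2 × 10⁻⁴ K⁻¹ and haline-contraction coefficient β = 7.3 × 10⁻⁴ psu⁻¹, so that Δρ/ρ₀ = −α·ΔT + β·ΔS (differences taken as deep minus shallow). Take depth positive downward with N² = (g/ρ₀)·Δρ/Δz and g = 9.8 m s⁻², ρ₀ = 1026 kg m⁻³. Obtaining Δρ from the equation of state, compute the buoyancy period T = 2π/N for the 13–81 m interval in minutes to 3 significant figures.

ΔT = +2.3 K, ΔS = +0.83 psu (deep − shallow).
Δρ/ρ₀ = −αΔT + βΔS = -4.60 × 10⁻⁴ + 6.059 × 10⁻⁴ = 1.459 × 10⁻⁴, so Δρ ≈ 0.1497 kg m⁻³.
N² = (g/ρ₀)·Δρ/Δz = g·(Δρ/ρ₀)/Δz = 9.8 × 1.459 × 10⁻⁴ / 68 = 2.1027 × 10⁻⁵ s⁻².
N = √(2.1027 × 10⁻⁵) = 4.5855 × 10⁻³ rad s⁻¹ → T = 2π/N = 1.3702 × 10³ s = 22.837 min ≈ 22.8 min.

22.8 min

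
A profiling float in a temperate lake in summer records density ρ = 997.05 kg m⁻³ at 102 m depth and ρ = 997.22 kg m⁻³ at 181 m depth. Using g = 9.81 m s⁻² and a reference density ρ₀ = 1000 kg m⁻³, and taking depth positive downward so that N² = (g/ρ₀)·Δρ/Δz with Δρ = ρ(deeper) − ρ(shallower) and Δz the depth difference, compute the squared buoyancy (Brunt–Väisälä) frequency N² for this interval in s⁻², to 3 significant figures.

Δρ = 997.22 − 997.05 = 0.17 kg m⁻³ over Δz = 181 − 102 = 79 m.
N² = (9.81/1000) × (0.17/79) = 2.1110 × 10⁻⁵ s⁻² ≈ 2.11 × 10⁻⁵ s⁻².

2.11 × 10⁻⁵ s⁻²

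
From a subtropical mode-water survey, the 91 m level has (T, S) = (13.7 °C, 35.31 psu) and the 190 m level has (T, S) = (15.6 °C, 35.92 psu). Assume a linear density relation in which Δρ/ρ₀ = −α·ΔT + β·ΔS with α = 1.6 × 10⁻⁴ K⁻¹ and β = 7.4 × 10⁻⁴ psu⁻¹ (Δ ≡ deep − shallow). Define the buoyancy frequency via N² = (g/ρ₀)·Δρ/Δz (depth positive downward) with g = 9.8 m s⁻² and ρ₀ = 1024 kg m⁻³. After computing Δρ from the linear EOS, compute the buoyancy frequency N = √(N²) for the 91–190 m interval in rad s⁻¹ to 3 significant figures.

3.82 × 10⁻³ rad s⁻¹

ΔT = +1.9 K, ΔS = +0.61 psu (deep − shallow).
Δρ/ρ₀ = −αΔT + βΔS = -3.04 × 10⁻⁴ + 4.514 × 10⁻⁴ = 1.474 × 10⁻⁴, so Δρ ≈ 0.1509 kg m⁻³.
N² = (g/ρ₀)·Δρ/Δz = g·(Δρ/ρ₀)/Δz = 9.8 × 1.474 × 10⁻⁴ / 99 = 1.4591 × 10⁻⁵ s⁻².
N = √(1.4591 × 10⁻⁵) = 3.8198 × 10⁻³ rad s⁻¹ ≈ 3.82 × 10⁻³ rad s⁻¹.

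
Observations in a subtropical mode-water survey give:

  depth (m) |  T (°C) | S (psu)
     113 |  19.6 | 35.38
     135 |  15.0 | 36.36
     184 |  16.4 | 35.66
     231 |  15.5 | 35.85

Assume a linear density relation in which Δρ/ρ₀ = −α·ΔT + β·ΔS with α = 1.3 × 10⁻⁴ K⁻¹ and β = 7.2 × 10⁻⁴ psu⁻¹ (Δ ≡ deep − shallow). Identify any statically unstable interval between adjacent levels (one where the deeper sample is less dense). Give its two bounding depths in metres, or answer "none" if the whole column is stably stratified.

135–184 m

Evaluate Δρ/ρ₀ = −αΔT + βΔS across each adjacent pair:
  113–135 m: −αΔT+βΔS = −(1.3 × 10⁻⁴)(-4.6)+(7.2 × 10⁻⁴)(+0.98) = 1.3 × 10⁻³ → stable
  135–184 m: −αΔT+βΔS = −(1.3 × 10⁻⁴)(+1.4)+(7.2 × 10⁻⁴)(-0.70) = -6.9 × 10⁻⁴ → UNSTABLE
  184–231 m: −αΔT+βΔS = −(1.3 × 10⁻⁴)(-0.9)+(7.2 × 10⁻⁴)(+0.19) = 2.5 × 10⁻⁴ → stable
The 135–184 m interval has Δρ < 0: lighter water underlies denser water.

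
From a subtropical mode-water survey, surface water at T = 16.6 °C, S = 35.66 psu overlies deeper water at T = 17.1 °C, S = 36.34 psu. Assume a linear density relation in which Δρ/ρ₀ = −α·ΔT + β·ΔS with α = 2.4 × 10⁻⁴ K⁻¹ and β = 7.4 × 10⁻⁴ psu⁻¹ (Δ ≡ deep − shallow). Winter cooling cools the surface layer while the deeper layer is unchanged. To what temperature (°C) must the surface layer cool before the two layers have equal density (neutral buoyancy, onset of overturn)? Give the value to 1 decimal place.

Neutral buoyancy requires Δρ = 0, i.e. −α(T_deep − T_surf′) + β(S_deep − S_surf) = 0.
T_surf′ = T_deep − (β/α)·ΔS = 17.1 − (7.4 × 10⁻⁴/2.4 × 10⁻⁴)·(+0.68) = 15.003 °C.
Cooling required: 16.6 − (15.003) = 1.597 °C.

15.0 °C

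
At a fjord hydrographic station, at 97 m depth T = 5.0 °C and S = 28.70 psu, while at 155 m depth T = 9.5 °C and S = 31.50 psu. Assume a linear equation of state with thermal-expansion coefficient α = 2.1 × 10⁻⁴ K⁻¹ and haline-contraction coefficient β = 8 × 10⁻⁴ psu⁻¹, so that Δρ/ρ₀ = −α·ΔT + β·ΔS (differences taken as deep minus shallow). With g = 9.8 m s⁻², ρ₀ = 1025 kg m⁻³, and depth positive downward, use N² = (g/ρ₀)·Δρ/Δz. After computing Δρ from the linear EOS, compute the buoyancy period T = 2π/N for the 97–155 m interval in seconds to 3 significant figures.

ΔT = +4.5 K, ΔS = +2.80 psu (deep − shallow).
Δρ/ρ₀ = −αΔT + βΔS = -9.45 × 10⁻⁴ + 2.24 × 10⁻³ = 1.295 × 10⁻³, so Δρ ≈ 1.327 kg m⁻³.
N² = (g/ρ₀)·Δρ/Δz = g·(Δρ/ρ₀)/Δz = 9.8 × 1.295 × 10⁻³ / 58 = 2.1881 × 10⁻⁴ s⁻².
N = √(2.1881 × 10⁻⁴) = 0.014792 rad s⁻¹ → T = 2π/N = 424.77 s ≈ 425 s.

425 s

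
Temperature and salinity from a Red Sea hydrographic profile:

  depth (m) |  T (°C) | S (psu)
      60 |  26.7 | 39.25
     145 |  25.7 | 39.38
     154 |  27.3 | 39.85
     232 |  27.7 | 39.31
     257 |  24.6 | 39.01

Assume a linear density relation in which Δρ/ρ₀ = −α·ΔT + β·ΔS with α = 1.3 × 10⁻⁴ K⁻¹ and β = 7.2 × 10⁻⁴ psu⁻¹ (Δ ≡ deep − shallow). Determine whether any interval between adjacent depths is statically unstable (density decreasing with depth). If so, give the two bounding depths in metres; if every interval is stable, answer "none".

Evaluate Δρ/ρ₀ = −αΔT + βΔS across each adjacent pair:
  60–145 m: −αΔT+βΔS = −(1.3 × 10⁻⁴)(-1.0)+(7.2 × 10⁻⁴)(+0.13) = 2.2 × 10⁻⁴ → stable
  145–154 m: −αΔT+βΔS = −(1.3 × 10⁻⁴)(+1.6)+(7.2 × 10⁻⁴)(+0.47) = 1.3 × 10⁻⁴ → stable
  154–232 m: −αΔT+βΔS = −(1.3 × 10⁻⁴)(+0.4)+(7.2 × 10⁻⁴)(-0.54) = -4.4 × 10⁻⁴ → UNSTABLE
  232–257 m: −αΔT+βΔS = −(1.3 × 10⁻⁴)(-3.1)+(7.2 × 10⁻⁴)(-0.30) = 1.9 × 10⁻⁴ → stable
The 154–232 m interval has Δρ < 0: lighter water underlies denser water.

154–232 m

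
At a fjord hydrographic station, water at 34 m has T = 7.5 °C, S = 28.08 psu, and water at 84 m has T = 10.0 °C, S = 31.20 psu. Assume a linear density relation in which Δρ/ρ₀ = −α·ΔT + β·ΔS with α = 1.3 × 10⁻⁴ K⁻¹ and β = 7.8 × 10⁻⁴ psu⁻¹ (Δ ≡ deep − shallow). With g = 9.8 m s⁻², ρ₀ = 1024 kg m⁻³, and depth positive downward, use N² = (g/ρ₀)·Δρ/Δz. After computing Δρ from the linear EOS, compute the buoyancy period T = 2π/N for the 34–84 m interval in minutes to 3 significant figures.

5.15 min

ΔT = +2.5 K, ΔS = +3.12 psu (deep − shallow).
Δρ/ρ₀ = −αΔT + βΔS = -3.25 × 10⁻⁴ + 2.4336 × 10⁻³ = 2.1086 × 10⁻³, so Δρ ≈ 2.159 kg m⁻³.
N² = (g/ρ₀)·Δρ/Δz = g·(Δρ/ρ₀)/Δz = 9.8 × 2.1086 × 10⁻³ / 50 = 4.1329 × 10⁻⁴ s⁻².
N = √(4.1329 × 10⁻⁴) = 0.020330 rad s⁻¹ → T = 2π/N = 309.06 s = 5.1510 min ≈ 5.15 min.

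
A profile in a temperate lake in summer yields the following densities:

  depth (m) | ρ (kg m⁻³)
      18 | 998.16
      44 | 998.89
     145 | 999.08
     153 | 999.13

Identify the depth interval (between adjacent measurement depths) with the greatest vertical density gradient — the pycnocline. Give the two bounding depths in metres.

18–44 m

Compute the density gradient over each adjacent pair:
  18–44 m: Δρ/Δz = 0.73/26 = 0.028 kg m⁻⁴
  44–145 m: Δρ/Δz = 0.19/101 = 1.9 × 10⁻³ kg m⁻⁴
  145–153 m: Δρ/Δz = 0.05/8 = 6.3 × 10⁻³ kg m⁻⁴
The largest gradient is in the 18–44 m interval — the pycnocline.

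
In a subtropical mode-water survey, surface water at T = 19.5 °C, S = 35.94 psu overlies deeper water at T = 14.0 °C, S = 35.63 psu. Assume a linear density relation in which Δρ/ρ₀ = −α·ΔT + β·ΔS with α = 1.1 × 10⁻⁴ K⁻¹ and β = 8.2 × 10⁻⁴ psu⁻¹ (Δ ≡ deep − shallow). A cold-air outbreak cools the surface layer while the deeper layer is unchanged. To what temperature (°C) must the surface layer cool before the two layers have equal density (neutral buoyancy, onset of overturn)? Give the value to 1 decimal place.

16.3 °C

Neutral buoyancy requires Δρ = 0, i.e. −α(T_deep − T_surf′) + β(S_deep − S_surf) = 0.
T_surf′ = T_deep − (β/α)·ΔS = 14.0 − (8.2 × 10⁻⁴/1.1 × 10⁻⁴)·(-0.31) = 16.311 °C.
Cooling required: 19.5 − (16.311) = 3.189 °C.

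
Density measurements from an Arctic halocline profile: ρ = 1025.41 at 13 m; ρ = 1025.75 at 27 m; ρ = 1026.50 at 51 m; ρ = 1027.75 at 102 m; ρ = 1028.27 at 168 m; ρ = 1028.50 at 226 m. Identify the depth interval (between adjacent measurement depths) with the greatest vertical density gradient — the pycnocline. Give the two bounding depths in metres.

27–51 m

Compute the density gradient over each adjacent pair:
  13–27 m: Δρ/Δz = 0.34/14 = 0.024 kg m⁻⁴
  27–51 m: Δρ/Δz = 0.75/24 = 0.031 kg m⁻⁴
  51–102 m: Δρ/Δz = 1.25/51 = 0.025 kg m⁻⁴
  102–168 m: Δρ/Δz = 0.52/66 = 7.9 × 10⁻³ kg m⁻⁴
  168–226 m: Δρ/Δz = 0.23/58 = 4.0 × 10⁻³ kg m⁻⁴
The largest gradient is in the 27–51 m interval — the pycnocline.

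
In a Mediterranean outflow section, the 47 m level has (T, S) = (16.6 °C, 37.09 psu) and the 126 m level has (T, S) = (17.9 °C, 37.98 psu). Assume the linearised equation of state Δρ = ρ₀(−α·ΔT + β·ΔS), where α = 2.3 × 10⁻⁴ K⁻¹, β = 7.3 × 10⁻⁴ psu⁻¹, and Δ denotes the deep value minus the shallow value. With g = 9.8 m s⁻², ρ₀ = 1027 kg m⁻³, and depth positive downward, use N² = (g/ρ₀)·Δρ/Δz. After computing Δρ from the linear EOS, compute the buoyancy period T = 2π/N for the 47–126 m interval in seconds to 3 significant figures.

953 s

ΔT = +1.3 K, ΔS = +0.89 psu (deep − shallow).
Δρ/ρ₀ = −αΔT + βΔS = -2.99 × 10⁻⁴ + 6.497 × 10⁻⁴ = 3.507 × 10⁻⁴, so Δρ ≈ 0.3602 kg m⁻³.
N² = (g/ρ₀)·Δρ/Δz = g·(Δρ/ρ₀)/Δz = 9.8 × 3.507 × 10⁻⁴ / 79 = 4.3505 × 10⁻⁵ s⁻².
N = √(4.3505 × 10⁻⁵) = 6.5958 × 10⁻³ rad s⁻¹ → T = 2π/N = 952.60 s ≈ 953 s.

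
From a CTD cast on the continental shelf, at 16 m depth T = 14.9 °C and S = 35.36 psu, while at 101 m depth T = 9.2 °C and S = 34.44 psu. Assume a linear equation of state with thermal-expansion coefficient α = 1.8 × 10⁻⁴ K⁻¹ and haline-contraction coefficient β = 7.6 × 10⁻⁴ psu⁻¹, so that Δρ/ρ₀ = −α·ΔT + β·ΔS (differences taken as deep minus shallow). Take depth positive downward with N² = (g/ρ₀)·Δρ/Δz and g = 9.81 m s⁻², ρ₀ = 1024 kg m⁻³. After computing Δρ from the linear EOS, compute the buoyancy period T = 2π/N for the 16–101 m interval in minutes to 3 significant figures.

17.1 min

ΔT = -5.7 K, ΔS = -0.92 psu (deep − shallow).
Δρ/ρ₀ = −αΔT + βΔS = 1.026 × 10⁻³ − 6.992 × 10⁻⁴ = 3.268 × 10⁻⁴, so Δρ ≈ 0.3346 kg m⁻³.
N² = (g/ρ₀)·Δρ/Δz = g·(Δρ/ρ₀)/Δz = 9.81 × 3.268 × 10⁻⁴ / 85 = 3.7717 × 10⁻⁵ s⁻².
N = √(3.7717 × 10⁻⁵) = 6.1414 × 10⁻³ rad s⁻¹ → T = 2π/N = 1.0231 × 10³ s = 17.052 min ≈ 17.1 min.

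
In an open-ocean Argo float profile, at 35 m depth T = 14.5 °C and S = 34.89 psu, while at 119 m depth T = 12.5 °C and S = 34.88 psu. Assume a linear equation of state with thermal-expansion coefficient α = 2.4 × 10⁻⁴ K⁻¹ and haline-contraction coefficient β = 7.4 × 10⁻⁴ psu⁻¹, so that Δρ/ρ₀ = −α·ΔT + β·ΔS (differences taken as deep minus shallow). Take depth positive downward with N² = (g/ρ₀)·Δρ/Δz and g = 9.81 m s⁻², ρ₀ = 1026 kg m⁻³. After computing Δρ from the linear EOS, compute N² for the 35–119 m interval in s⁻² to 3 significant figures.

ΔT = -2.0 K, ΔS = -0.01 psu (deep − shallow).
Δρ/ρ₀ = −αΔT + βΔS = 4.80 × 10⁻⁴ − 7.40 × 10⁻⁶ = 4.726 × 10⁻⁴, so Δρ ≈ 0.4849 kg m⁻³.
N² = (g/ρ₀)·Δρ/Δz = g·(Δρ/ρ₀)/Δz = 9.81 × 4.726 × 10⁻⁴ / 84 = 5.5193 × 10⁻⁵ s⁻² ≈ 5.52 × 10⁻⁵ s⁻².

5.52 × 10⁻⁵ s⁻²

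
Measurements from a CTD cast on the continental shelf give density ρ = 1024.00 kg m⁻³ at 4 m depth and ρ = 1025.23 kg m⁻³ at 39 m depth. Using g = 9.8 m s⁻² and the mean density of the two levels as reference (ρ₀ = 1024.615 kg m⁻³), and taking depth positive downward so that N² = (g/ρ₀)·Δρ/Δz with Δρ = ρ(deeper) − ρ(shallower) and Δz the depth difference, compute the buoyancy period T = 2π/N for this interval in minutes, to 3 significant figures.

Δρ = 1025.23 − 1024.00 = 1.23 kg m⁻³ over Δz = 39 − 4 = 35 m.
N² = (9.8/1024.615) × (1.23/35) = 3.3613 × 10⁻⁴ s⁻².
N = √(3.3613 × 10⁻⁴) = 0.018334 rad s⁻¹, so T = 2π/N = 342.71 s = 5.7118 min ≈ 5.71 min.

5.71 min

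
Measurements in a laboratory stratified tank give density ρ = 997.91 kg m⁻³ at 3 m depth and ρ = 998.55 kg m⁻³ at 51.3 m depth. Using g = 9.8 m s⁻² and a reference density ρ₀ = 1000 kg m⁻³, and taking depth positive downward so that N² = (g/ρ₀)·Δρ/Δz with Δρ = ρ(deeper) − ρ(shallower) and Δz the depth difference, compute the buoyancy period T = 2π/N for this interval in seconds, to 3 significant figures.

Δρ = 998.55 − 997.91 = 0.64 kg m⁻³ over Δz = 51.3 − 3 = 48.3 m.
N² = (9.8/1000) × (0.64/48.3) = 1.2986 × 10⁻⁴ s⁻².
N = √(1.2986 × 10⁻⁴) = 0.011396 rad s⁻¹, so T = 2π/N = 551.35 s ≈ 551 s.
Since Δρ > 0 the layer is stably stratified.

551 s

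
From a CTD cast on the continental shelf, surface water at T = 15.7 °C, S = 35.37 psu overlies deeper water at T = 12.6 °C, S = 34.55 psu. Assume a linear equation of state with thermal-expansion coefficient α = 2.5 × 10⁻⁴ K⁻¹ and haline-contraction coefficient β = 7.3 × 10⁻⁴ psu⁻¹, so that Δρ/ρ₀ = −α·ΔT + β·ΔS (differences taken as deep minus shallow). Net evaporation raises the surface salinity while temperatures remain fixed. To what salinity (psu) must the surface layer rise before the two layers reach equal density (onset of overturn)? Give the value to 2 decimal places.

35.61 psu

Neutral buoyancy requires −α(T_deep − T_surf) + β(S_deep − S_surf′) = 0.
S_surf′ = S_deep − (α/β)·ΔT = 34.55 − (2.5 × 10⁻⁴/7.3 × 10⁻⁴)·(-3.1) = 35.6116 psu.
Increase required: 35.6116 − 35.37 = 0.2416 psu.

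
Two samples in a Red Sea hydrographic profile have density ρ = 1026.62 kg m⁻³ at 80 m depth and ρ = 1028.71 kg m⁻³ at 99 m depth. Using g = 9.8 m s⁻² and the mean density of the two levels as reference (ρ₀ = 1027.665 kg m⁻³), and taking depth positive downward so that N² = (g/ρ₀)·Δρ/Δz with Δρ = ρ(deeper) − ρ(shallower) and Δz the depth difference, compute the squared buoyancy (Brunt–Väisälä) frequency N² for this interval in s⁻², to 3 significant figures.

1.05 × 10⁻³ s⁻²

Δρ = 1028.71 − 1026.62 = 2.09 kg m⁻³ over Δz = 99 − 80 = 19 m.
N² = (9.8/1027.665) × (2.09/19) = 1.0490 × 10⁻³ s⁻² ≈ 1.05 × 10⁻³ s⁻².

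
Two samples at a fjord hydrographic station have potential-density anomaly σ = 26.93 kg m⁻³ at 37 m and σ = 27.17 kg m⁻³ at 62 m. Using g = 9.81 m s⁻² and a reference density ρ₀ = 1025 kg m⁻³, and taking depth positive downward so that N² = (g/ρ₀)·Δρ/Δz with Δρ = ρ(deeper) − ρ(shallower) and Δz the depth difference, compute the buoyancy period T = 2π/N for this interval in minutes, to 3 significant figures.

Δρ = 1027.17 − 1026.93 = 0.24 kg m⁻³ over Δz = 62 − 37 = 25 m.
N² = (9.81/1025) × (0.24/25) = 9.1879 × 10⁻⁵ s⁻².
N = √(9.1879 × 10⁻⁵) = 9.5854 × 10⁻³ rad s⁻¹, so T = 2π/N = 655.50 s = 10.925 min ≈ 10.9 min.

10.9 min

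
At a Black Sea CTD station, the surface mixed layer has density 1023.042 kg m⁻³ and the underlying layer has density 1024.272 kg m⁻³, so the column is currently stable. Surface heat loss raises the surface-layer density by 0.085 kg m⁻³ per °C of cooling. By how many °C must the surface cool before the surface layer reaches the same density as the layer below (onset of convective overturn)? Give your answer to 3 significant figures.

Density deficit of the surface layer: 1024.272 − 1023.042 = 1.23 kg m⁻³.
Required change = 1.23 / 0.085 = 14.5 °C.

14.5 °C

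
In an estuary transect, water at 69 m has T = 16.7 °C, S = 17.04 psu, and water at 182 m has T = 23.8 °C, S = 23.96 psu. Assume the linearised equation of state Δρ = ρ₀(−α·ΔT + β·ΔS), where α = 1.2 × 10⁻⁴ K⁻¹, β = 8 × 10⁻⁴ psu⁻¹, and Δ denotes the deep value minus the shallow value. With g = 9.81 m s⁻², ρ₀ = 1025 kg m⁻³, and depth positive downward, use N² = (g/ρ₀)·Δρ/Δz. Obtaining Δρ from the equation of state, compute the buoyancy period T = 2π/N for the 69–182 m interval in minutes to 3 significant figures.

ΔT = +7.1 K, ΔS = +6.92 psu (deep − shallow).
Δρ/ρ₀ = −αΔT + βΔS = -8.52 × 10⁻⁴ + 5.536 × 10⁻³ = 4.684 × 10⁻³, so Δρ ≈ 4.801 kg m⁻³.
N² = (g/ρ₀)·Δρ/Δz = g·(Δρ/ρ₀)/Δz = 9.81 × 4.684 × 10⁻³ / 113 = 4.0664 × 10⁻⁴ s⁻².
N = √(4.0664 × 10⁻⁴) = 0.020165 rad s⁻¹ → T = 2π/N = 311.59 s = 5.1932 min ≈ 5.19 min.

5.19 min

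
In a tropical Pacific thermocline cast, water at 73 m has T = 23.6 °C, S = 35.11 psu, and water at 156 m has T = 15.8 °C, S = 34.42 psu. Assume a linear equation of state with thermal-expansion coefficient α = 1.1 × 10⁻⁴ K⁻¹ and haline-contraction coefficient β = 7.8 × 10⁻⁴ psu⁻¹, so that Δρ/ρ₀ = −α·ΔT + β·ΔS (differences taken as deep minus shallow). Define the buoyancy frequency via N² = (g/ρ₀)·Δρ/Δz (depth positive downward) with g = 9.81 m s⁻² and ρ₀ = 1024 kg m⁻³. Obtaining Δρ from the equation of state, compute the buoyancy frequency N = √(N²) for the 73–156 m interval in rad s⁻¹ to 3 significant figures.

6.15 × 10⁻³ rad s⁻¹

ΔT = -7.8 K, ΔS = -0.69 psu (deep − shallow).
Δρ/ρ₀ = −αΔT + βΔS = 8.58 × 10⁻⁴ − 5.382 × 10⁻⁴ = 3.198 × 10⁻⁴, so Δρ ≈ 0.3275 kg m⁻³.
N² = (g/ρ₀)·Δρ/Δz = g·(Δρ/ρ₀)/Δz = 9.81 × 3.198 × 10⁻⁴ / 83 = 3.7798 × 10⁻⁵ s⁻².
N = √(3.7798 × 10⁻⁵) = 6.1480 × 10⁻³ rad s⁻¹ ≈ 6.15 × 10⁻³ rad s⁻¹.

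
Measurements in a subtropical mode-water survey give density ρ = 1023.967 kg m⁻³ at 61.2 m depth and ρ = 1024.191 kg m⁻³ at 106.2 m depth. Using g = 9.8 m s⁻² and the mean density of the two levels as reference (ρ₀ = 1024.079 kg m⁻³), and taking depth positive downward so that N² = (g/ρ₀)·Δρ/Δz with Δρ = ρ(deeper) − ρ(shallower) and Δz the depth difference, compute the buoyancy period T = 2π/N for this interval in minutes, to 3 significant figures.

15.2 min

Δρ = 1024.191 − 1023.967 = 0.224 kg m⁻³ over Δz = 106.2 − 61.2 = 45 m.
N² = (9.8/1024.079) × (0.224/45) = 4.7635 × 10⁻⁵ s⁻².
N = √(4.7635 × 10⁻⁵) = 6.9018 × 10⁻³ rad s⁻¹, so T = 2π/N = 910.37 s = 15.173 min ≈ 15.2 min.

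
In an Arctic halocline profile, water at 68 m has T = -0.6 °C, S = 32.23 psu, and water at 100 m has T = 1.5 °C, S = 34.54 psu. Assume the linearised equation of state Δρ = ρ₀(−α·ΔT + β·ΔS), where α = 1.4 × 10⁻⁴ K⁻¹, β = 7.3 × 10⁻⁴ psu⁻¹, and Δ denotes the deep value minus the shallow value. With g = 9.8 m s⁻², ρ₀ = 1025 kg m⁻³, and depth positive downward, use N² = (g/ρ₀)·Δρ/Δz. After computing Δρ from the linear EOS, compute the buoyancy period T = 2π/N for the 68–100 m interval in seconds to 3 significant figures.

304 s

ΔT = +2.1 K, ΔS = +2.31 psu (deep − shallow).
Δρ/ρ₀ = −αΔT + βΔS = -2.94 × 10⁻⁴ + 1.6863 × 10⁻³ = 1.3923 × 10⁻³, so Δρ ≈ 1.427 kg m⁻³.
N² = (g/ρ₀)·Δρ/Δz = g·(Δρ/ρ₀)/Δz = 9.8 × 1.3923 × 10⁻³ / 32 = 4.2639 × 10⁻⁴ s⁻².
N = √(4.2639 × 10⁻⁴) = 0.020649 rad s⁻¹ → T = 2π/N = 304.29 s ≈ 304 s.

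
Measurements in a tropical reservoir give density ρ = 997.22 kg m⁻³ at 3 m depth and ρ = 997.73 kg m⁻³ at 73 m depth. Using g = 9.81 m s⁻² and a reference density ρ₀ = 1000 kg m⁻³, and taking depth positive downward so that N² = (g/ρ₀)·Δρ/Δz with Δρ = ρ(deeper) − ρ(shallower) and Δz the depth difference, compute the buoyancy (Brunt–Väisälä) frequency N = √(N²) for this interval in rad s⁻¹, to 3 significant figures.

8.45 × 10⁻³ rad s⁻¹

Δρ = 997.73 − 997.22 = 0.51 kg m⁻³ over Δz = 73 − 3 = 70 m.
N² = (9.81/1000) × (0.51/70) = 7.1473 × 10⁻⁵ s⁻².
N = √(7.1473 × 10⁻⁵) = 8.4542 × 10⁻³ rad s⁻¹ ≈ 8.45 × 10⁻³ rad s⁻¹.
Since Δρ > 0 the layer is stably stratified.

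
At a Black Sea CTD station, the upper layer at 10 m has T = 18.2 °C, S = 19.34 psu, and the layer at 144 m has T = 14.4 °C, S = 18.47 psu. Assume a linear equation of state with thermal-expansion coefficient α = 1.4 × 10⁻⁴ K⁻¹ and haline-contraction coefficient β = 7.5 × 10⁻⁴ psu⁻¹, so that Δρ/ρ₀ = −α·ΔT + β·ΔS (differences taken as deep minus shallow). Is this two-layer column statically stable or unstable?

ΔT = 14.4 − 18.2 = -3.8 K and ΔS = 18.47 − 19.34 = -0.87 psu (deep − shallow).
−αΔT = 5.32 × 10⁻⁴; βΔS = -6.525 × 10⁻⁴; sum Δρ/ρ₀ = -1.205 × 10⁻⁴.
Δρ/ρ₀ < 0, so Δρ < 0: deeper water is lighter → statically unstable; the column would overturn.

unstable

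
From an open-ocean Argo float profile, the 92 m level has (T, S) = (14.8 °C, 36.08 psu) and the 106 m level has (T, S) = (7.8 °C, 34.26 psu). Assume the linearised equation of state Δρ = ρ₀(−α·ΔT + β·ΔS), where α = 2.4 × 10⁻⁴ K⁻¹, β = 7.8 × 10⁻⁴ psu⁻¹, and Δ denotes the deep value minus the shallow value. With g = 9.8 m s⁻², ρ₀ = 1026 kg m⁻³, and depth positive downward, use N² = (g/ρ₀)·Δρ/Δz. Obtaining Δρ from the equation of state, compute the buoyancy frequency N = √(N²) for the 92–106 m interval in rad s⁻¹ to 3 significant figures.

ΔT = -7.0 K, ΔS = -1.82 psu (deep − shallow).
Δρ/ρ₀ = −αΔT + βΔS = 1.68 × 10⁻³ − 1.4196 × 10⁻³ = 2.604 × 10⁻⁴, so Δρ ≈ 0.2672 kg m⁻³.
N² = (g/ρ₀)·Δρ/Δz = g·(Δρ/ρ₀)/Δz = 9.8 × 2.604 × 10⁻⁴ / 14 = 1.8228 × 10⁻⁴ s⁻².
N = √(1.8228 × 10⁻⁴) = 0.013501 rad s⁻¹ ≈ 0.0135 rad s⁻¹.

0.0135 rad s⁻¹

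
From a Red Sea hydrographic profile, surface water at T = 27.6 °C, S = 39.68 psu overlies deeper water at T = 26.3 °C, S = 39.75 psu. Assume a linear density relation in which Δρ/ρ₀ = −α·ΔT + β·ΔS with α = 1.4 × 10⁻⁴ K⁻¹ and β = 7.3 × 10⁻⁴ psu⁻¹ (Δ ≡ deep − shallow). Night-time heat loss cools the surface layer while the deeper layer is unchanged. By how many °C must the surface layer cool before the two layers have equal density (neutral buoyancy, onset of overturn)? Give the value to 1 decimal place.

1.7 °C

Neutral buoyancy requires Δρ = 0, i.e. −α(T_deep − T_surf′) + β(S_deep − S_surf) = 0.
T_surf′ = T_deep − (β/α)·ΔS = 26.3 − (7.3 × 10⁻⁴/1.4 × 10⁻⁴)·(+0.07) = 25.935 °C.
Cooling required: 27.6 − (25.935) = 1.665 °C.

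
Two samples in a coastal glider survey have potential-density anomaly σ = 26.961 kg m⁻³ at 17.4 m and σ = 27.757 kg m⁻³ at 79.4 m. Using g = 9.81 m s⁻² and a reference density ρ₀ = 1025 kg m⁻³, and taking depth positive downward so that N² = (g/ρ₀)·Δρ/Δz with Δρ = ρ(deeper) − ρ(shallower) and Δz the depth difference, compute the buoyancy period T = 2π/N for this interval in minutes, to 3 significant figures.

Δρ = 1027.757 − 1026.961 = 0.796 kg m⁻³ over Δz = 79.4 − 17.4 = 62 m.
N² = (9.81/1025) × (0.796/62) = 1.2288 × 10⁻⁴ s⁻².
N = √(1.2288 × 10⁻⁴) = 0.011085 rad s⁻¹, so T = 2π/N = 566.82 s = 9.4470 min ≈ 9.45 min.

9.45 min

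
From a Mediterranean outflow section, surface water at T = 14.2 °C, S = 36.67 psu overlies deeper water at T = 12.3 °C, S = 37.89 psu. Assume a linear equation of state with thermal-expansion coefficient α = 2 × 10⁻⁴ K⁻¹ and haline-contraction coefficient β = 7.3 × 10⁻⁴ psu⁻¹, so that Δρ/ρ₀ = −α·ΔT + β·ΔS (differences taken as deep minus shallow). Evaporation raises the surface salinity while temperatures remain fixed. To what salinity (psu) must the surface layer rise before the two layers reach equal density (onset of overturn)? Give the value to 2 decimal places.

Neutral buoyancy requires −α(T_deep − T_surf) + β(S_deep − S_surf′) = 0.
S_surf′ = S_deep − (α/β)·ΔT = 37.89 − (2 × 10⁻⁴/7.3 × 10⁻⁴)·(-1.9) = 38.4105 psu.
Increase required: 38.4105 − 36.67 = 1.7405 psu.

38.41 psu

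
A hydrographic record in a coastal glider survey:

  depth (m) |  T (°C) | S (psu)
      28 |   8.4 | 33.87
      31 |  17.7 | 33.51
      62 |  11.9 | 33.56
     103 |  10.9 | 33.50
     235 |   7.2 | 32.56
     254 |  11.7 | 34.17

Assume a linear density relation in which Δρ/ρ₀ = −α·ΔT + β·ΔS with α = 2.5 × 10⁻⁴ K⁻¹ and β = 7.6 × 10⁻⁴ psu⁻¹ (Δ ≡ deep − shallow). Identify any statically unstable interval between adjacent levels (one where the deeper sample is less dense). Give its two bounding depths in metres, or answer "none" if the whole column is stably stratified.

28–31 m

Evaluate Δρ/ρ₀ = −αΔT + βΔS across each adjacent pair:
  28–31 m: −αΔT+βΔS = −(2.5 × 10⁻⁴)(+9.3)+(7.6 × 10⁻⁴)(-0.36) = -2.6 × 10⁻³ → UNSTABLE
  31–62 m: −αΔT+βΔS = −(2.5 × 10⁻⁴)(-5.8)+(7.6 × 10⁻⁴)(+0.05) = 1.5 × 10⁻³ → stable
  62–103 m: −αΔT+βΔS = −(2.5 × 10⁻⁴)(-1.0)+(7.6 × 10⁻⁴)(-0.06) = 2.0 × 10⁻⁴ → stable
  103–235 m: −αΔT+βΔS = −(2.5 × 10⁻⁴)(-3.7)+(7.6 × 10⁻⁴)(-0.94) = 2.1 × 10⁻⁴ → stable
  235–254 m: −αΔT+βΔS = −(2.5 × 10⁻⁴)(+4.5)+(7.6 × 10⁻⁴)(+1.61) = 9.9 × 10⁻⁵ → stable
The 28–31 m interval has Δρ < 0: lighter water underlies denser water.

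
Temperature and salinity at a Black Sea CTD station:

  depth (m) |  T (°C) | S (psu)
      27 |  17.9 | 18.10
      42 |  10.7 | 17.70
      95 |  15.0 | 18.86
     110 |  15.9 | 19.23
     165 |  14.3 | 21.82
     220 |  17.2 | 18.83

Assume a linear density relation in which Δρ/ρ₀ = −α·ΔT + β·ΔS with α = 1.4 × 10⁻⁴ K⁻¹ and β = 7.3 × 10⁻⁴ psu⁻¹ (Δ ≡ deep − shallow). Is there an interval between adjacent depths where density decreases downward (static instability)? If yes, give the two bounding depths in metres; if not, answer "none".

165–220 m

Evaluate Δρ/ρ₀ = −αΔT + βΔS across each adjacent pair:
  27–42 m: −αΔT+βΔS = −(1.4 × 10⁻⁴)(-7.2)+(7.3 × 10⁻⁴)(-0.40) = 7.2 × 10⁻⁴ → stable
  42–95 m: −αΔT+βΔS = −(1.4 × 10⁻⁴)(+4.3)+(7.3 × 10⁻⁴)(+1.16) = 2.4 × 10⁻⁴ → stable
  95–110 m: −αΔT+βΔS = −(1.4 × 10⁻⁴)(+0.9)+(7.3 × 10⁻⁴)(+0.37) = 1.4 × 10⁻⁴ → stable
  110–165 m: −αΔT+βΔS = −(1.4 × 10⁻⁴)(-1.6)+(7.3 × 10⁻⁴)(+2.59) = 2.1 × 10⁻³ → stable
  165–220 m: −αΔT+βΔS = −(1.4 × 10⁻⁴)(+2.9)+(7.3 × 10⁻⁴)(-2.99) = -2.6 × 10⁻³ → UNSTABLE
The 165–220 m interval has Δρ < 0: lighter water underlies denser water.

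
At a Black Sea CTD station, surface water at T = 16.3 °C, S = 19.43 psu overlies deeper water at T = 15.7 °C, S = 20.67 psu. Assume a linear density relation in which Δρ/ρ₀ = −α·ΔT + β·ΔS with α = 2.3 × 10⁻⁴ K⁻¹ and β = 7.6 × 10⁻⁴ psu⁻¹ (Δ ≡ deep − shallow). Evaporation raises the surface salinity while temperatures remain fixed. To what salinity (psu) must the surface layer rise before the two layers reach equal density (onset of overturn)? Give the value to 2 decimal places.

20.85 psu

Neutral buoyancy requires −α(T_deep − T_surf) + β(S_deep − S_surf′) = 0.
S_surf′ = S_deep − (α/β)·ΔT = 20.67 − (2.3 × 10⁻⁴/7.6 × 10⁻⁴)·(-0.6) = 20.8516 psu.
Increase required: 20.8516 − 19.43 = 1.4216 psu.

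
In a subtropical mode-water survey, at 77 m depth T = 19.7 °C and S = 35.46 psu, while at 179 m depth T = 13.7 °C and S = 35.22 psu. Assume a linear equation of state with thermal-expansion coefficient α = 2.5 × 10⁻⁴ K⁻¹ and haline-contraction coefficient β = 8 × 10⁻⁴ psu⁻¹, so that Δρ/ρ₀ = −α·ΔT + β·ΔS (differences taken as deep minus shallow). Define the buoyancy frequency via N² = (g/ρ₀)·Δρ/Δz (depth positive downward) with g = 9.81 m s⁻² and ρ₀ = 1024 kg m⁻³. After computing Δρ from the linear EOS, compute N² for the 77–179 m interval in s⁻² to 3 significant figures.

1.26 × 10⁻⁴ s⁻²

ΔT = -6.0 K, ΔS = -0.24 psu (deep − shallow).
Δρ/ρ₀ = −αΔT + βΔS = 1.50 × 10⁻³ − 1.92 × 10⁻⁴ = 1.308 × 10⁻³, so Δρ ≈ 1.339 kg m⁻³.
N² = (g/ρ₀)·Δρ/Δz = g·(Δρ/ρ₀)/Δz = 9.81 × 1.308 × 10⁻³ / 102 = 1.2580 × 10⁻⁴ s⁻² ≈ 1.26 × 10⁻⁴ s⁻².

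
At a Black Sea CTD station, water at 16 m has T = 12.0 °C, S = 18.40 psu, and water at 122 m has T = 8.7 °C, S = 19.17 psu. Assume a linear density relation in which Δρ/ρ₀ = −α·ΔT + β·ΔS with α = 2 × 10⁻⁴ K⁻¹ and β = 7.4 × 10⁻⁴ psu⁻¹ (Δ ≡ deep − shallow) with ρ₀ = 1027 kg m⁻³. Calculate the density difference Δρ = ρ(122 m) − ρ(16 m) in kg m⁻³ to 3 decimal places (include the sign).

+1.263 kg m⁻³

ΔT = -3.3 K, ΔS = +0.77 psu (deep − shallow).
Δρ/ρ₀ = −(2 × 10⁻⁴)(-3.3) + (7.4 × 10⁻⁴)(+0.77) = 1.2298 × 10⁻³.
Δρ = 1027 × (1.2298 × 10⁻³) = +1.263 kg m⁻³.
Positive Δρ: denser below, stable.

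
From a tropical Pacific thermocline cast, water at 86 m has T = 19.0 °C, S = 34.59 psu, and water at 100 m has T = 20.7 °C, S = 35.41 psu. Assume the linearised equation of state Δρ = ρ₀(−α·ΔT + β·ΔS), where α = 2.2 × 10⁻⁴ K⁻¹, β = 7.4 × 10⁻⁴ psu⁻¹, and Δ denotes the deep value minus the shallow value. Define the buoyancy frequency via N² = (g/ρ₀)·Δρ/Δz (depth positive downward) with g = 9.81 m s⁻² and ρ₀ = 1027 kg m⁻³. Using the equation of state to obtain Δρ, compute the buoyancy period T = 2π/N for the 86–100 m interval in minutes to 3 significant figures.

8.20 min

ΔT = +1.7 K, ΔS = +0.82 psu (deep − shallow).
Δρ/ρ₀ = −αΔT + βΔS = -3.74 × 10⁻⁴ + 6.068 × 10⁻⁴ = 2.328 × 10⁻⁴, so Δρ ≈ 0.2391 kg m⁻³.
N² = (g/ρ₀)·Δρ/Δz = g·(Δρ/ρ₀)/Δz = 9.81 × 2.328 × 10⁻⁴ / 14 = 1.6313 × 10⁻⁴ s⁻².
N = √(1.6313 × 10⁻⁴) = 0.012772 rad s⁻¹ → T = 2π/N = 491.95 s = 8.1992 min ≈ 8.20 min.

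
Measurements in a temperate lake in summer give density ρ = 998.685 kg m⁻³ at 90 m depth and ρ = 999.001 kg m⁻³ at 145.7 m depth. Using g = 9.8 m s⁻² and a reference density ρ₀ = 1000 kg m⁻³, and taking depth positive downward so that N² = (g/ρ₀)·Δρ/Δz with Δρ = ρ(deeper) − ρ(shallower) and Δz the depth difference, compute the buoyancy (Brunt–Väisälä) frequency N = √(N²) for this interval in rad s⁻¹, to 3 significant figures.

7.46 × 10⁻³ rad s⁻¹

Δρ = 999.001 − 998.685 = 0.316 kg m⁻³ over Δz = 145.7 − 90 = 55.7 m.
N² = (9.8/1000) × (0.316/55.7) = 5.5598 × 10⁻⁵ s⁻².
N = √(5.5598 × 10⁻⁵) = 7.4564 × 10⁻³ rad s⁻¹ ≈ 7.46 × 10⁻³ rad s⁻¹.
A positive N² confirms static stability across the interval.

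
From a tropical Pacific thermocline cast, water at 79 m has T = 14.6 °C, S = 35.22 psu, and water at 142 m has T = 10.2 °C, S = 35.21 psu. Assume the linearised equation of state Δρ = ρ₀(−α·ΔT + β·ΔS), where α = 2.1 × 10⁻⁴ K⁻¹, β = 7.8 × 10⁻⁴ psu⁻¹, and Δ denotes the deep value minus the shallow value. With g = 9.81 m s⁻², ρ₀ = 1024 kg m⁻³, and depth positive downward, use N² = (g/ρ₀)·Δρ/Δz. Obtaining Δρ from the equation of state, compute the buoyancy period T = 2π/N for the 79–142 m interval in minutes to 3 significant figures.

8.77 min

ΔT = -4.4 K, ΔS = -0.01 psu (deep − shallow).
Δρ/ρ₀ = −αΔT + βΔS = 9.24 × 10⁻⁴ − 7.80 × 10⁻⁶ = 9.162 × 10⁻⁴, so Δρ ≈ 0.9382 kg m⁻³.
N² = (g/ρ₀)·Δρ/Δz = g·(Δρ/ρ₀)/Δz = 9.81 × 9.162 × 10⁻⁴ / 63 = 1.4267 × 10⁻⁴ s⁻².
N = √(1.4267 × 10⁻⁴) = 0.011944 rad s⁻¹ → T = 2π/N = 526.05 s = 8.7675 min ≈ 8.77 min.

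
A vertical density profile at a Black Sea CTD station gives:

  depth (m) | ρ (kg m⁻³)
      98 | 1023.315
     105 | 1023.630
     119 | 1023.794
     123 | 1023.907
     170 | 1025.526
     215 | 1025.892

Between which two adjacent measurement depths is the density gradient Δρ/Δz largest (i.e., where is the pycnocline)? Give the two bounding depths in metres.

Compute the density gradient over each adjacent pair:
  98–105 m: Δρ/Δz = 0.315/7 = 0.045 kg m⁻⁴
  105–119 m: Δρ/Δz = 0.164/14 = 0.012 kg m⁻⁴
  119–123 m: Δρ/Δz = 0.113/4 = 0.028 kg m⁻⁴
  123–170 m: Δρ/Δz = 1.619/47 = 0.034 kg m⁻⁴
  170–215 m: Δρ/Δz = 0.366/45 = 8.1 × 10⁻³ kg m⁻⁴
The largest gradient is in the 98–105 m interval — the pycnocline.

98–105 m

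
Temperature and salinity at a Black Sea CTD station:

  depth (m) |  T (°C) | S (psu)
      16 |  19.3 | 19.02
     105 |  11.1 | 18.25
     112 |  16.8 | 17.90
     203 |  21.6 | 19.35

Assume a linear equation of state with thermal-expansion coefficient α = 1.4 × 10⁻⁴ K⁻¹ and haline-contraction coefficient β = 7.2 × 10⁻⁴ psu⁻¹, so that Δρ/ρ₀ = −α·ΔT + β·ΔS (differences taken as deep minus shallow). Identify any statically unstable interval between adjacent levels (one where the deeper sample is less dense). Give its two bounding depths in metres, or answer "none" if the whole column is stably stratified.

105–112 m

Evaluate Δρ/ρ₀ = −αΔT + βΔS across each adjacent pair:
  16–105 m: −αΔT+βΔS = −(1.4 × 10⁻⁴)(-8.2)+(7.2 × 10⁻⁴)(-0.77) = 5.9 × 10⁻⁴ → stable
  105–112 m: −αΔT+βΔS = −(1.4 × 10⁻⁴)(+5.7)+(7.2 × 10⁻⁴)(-0.35) = -1.0 × 10⁻³ → UNSTABLE
  112–203 m: −αΔT+βΔS = −(1.4 × 10⁻⁴)(+4.8)+(7.2 × 10⁻⁴)(+1.45) = 3.7 × 10⁻⁴ → stable
The 105–112 m interval has Δρ < 0: lighter water underlies denser water.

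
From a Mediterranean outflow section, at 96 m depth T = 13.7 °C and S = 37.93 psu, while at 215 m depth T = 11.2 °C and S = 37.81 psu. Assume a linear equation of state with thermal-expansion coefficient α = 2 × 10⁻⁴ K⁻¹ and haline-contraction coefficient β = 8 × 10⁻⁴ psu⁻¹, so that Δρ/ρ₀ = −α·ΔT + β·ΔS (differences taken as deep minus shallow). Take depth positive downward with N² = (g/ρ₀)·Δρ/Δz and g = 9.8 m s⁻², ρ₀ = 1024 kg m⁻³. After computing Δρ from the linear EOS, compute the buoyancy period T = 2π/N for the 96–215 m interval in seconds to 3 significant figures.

1.09 × 10³ s

ΔT = -2.5 K, ΔS = -0.12 psu (deep − shallow).
Δρ/ρ₀ = −αΔT + βΔS = 5.00 × 10⁻⁴ − 9.60 × 10⁻⁵ = 4.04 × 10⁻⁴, so Δρ ≈ 0.4137 kg m⁻³.
N² = (g/ρ₀)·Δρ/Δz = g·(Δρ/ρ₀)/Δz = 9.8 × 4.04 × 10⁻⁴ / 119 = 3.3271 × 10⁻⁵ s⁻².
N = √(3.3271 × 10⁻⁵) = 5.7681 × 10⁻³ rad s⁻¹ → T = 2π/N = 1.0893 × 10³ s ≈ 1.09 × 10³ s.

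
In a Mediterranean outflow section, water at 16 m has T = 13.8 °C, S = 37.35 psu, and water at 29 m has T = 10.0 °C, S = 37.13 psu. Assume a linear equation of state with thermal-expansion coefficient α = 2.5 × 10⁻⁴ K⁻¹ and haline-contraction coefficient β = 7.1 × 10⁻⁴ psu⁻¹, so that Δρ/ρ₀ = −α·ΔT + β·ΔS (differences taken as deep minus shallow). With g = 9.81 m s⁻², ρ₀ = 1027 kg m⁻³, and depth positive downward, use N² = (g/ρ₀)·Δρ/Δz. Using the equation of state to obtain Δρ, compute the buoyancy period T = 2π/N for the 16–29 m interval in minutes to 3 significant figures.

ΔT = -3.8 K, ΔS = -0.22 psu (deep − shallow).
Δρ/ρ₀ = −αΔT + βΔS = 9.50 × 10⁻⁴ − 1.562 × 10⁻⁴ = 7.938 × 10⁻⁴, so Δρ ≈ 0.8152 kg m⁻³.
N² = (g/ρ₀)·Δρ/Δz = g·(Δρ/ρ₀)/Δz = 9.81 × 7.938 × 10⁻⁴ / 13 = 5.9901 × 10⁻⁴ s⁻².
N = √(5.9901 × 10⁻⁴) = 0.024475 rad s⁻¹ → T = 2π/N = 256.72 s = 4.2787 min ≈ 4.28 min.

4.28 min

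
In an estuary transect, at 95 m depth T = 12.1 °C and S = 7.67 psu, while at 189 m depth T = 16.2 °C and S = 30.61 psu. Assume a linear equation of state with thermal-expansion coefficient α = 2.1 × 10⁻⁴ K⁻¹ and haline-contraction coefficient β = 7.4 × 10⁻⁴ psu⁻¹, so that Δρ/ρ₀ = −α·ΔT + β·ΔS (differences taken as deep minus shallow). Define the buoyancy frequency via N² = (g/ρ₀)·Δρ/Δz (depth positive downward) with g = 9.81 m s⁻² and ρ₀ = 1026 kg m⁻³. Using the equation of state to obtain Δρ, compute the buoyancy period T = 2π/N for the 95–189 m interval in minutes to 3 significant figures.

ΔT = +4.1 K, ΔS = +22.94 psu (deep − shallow).
Δρ/ρ₀ = −αΔT + βΔS = -8.61 × 10⁻⁴ + 0.0169756 = 0.0161146, so Δρ ≈ 16.53 kg m⁻³.
N² = (g/ρ₀)·Δρ/Δz = g·(Δρ/ρ₀)/Δz = 9.81 × 0.0161146 / 94 = 1.6817 × 10⁻³ s⁻².
N = √(1.6817 × 10⁻³) = 0.041009 rad s⁻¹ → T = 2π/N = 153.21 s = 2.5535 min ≈ 2.55 min.

2.55 min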